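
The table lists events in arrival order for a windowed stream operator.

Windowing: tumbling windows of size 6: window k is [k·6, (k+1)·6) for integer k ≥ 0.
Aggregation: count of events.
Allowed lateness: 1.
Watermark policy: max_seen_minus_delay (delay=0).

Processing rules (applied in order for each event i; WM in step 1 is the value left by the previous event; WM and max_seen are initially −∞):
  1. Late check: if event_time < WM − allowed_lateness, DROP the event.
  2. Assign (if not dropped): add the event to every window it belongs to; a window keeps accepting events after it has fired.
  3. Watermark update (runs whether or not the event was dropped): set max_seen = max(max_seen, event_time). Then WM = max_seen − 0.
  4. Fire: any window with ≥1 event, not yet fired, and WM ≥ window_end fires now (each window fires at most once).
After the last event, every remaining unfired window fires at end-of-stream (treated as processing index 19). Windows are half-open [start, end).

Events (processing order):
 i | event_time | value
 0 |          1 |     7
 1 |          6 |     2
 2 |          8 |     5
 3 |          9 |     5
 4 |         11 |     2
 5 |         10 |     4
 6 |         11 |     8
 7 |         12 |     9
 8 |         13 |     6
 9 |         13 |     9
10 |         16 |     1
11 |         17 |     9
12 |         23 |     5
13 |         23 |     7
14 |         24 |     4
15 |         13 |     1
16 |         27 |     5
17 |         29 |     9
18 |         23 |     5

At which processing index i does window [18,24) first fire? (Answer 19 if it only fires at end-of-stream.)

i=0 t=1 v=7: → [0,6); WM=1
i=1 t=6 v=2: → [6,12); WM=6; [0,6) fires=1
i=2 t=8 v=5: → [6,12); WM=8
i=3 t=9 v=5: → [6,12); WM=9
i=4 t=11 v=2: → [6,12); WM=11
i=5 t=10 v=4: → [6,12); WM=11
i=6 t=11 v=8: → [6,12); WM=11
i=7 t=12 v=9: → [12,18); WM=12; [6,12) fires=6
i=8 t=13 v=6: → [12,18); WM=13
i=9 t=13 v=9: → [12,18); WM=13
i=10 t=16 v=1: → [12,18); WM=16
i=11 t=17 v=9: → [12,18); WM=17
i=12 t=23 v=5: → [18,24); WM=23; [12,18) fires=5
i=13 t=23 v=7: → [18,24); WM=23
i=14 t=24 v=4: → [24,30); WM=24; [18,24) fires=2
i=15 t=13 v=1: DROP (t<24-1); WM=24
i=16 t=27 v=5: → [24,30); WM=27
i=17 t=29 v=9: → [24,30); WM=29
i=18 t=23 v=5: DROP (t<29-1); WM=29

14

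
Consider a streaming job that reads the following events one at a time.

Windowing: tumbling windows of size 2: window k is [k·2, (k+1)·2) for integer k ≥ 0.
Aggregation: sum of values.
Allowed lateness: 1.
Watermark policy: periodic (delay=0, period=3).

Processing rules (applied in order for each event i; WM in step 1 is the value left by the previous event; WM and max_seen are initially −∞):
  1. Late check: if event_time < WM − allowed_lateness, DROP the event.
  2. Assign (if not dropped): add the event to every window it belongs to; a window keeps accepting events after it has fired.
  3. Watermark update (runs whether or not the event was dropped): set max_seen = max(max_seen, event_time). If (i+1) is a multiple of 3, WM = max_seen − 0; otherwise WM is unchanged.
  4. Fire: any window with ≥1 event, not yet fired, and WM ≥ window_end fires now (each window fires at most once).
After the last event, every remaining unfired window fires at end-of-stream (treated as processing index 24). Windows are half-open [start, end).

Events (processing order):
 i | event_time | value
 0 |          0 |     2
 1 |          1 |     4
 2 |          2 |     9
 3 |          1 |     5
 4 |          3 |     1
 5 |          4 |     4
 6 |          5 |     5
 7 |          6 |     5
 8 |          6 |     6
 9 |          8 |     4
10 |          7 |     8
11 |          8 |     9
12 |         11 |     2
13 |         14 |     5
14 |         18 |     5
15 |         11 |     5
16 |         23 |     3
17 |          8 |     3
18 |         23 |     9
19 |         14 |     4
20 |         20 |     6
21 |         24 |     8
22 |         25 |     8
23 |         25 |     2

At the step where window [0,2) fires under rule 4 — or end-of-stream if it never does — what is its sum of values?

i=0 t=0 v=2: → [0,2); WM=−∞
i=1 t=1 v=4: → [0,2); WM=−∞
i=2 t=2 v=9: → [2,4); WM=2; [0,2) fires=6
i=3 t=1 v=5: → [0,2); WM=2
i=4 t=3 v=1: → [2,4); WM=2
i=5 t=4 v=4: → [4,6); WM=4; [2,4) fires=10
i=6 t=5 v=5: → [4,6); WM=4
i=7 t=6 v=5: → [6,8); WM=4
i=8 t=6 v=6: → [6,8); WM=6; [4,6) fires=9
i=9 t=8 v=4: → [8,10); WM=6
i=10 t=7 v=8: → [6,8); WM=6
i=11 t=8 v=9: → [8,10); WM=8; [6,8) fires=19
i=12 t=11 v=2: → [10,12); WM=8
i=13 t=14 v=5: → [14,16); WM=8
i=14 t=18 v=5: → [18,20); WM=18; [8,10) fires=13 [10,12) fires=2 [14,16) fires=5
i=15 t=11 v=5: DROP (t<18-1); WM=18
i=16 t=23 v=3: → [22,24); WM=18
i=17 t=8 v=3: DROP (t<18-1); WM=23; [18,20) fires=5
i=18 t=23 v=9: → [22,24); WM=23
i=19 t=14 v=4: DROP (t<23-1); WM=23
i=20 t=20 v=6: DROP (t<23-1); WM=23
i=21 t=24 v=8: → [24,26); WM=23
i=22 t=25 v=8: → [24,26); WM=23
i=23 t=25 v=2: → [24,26); WM=25; [22,24) fires=12

6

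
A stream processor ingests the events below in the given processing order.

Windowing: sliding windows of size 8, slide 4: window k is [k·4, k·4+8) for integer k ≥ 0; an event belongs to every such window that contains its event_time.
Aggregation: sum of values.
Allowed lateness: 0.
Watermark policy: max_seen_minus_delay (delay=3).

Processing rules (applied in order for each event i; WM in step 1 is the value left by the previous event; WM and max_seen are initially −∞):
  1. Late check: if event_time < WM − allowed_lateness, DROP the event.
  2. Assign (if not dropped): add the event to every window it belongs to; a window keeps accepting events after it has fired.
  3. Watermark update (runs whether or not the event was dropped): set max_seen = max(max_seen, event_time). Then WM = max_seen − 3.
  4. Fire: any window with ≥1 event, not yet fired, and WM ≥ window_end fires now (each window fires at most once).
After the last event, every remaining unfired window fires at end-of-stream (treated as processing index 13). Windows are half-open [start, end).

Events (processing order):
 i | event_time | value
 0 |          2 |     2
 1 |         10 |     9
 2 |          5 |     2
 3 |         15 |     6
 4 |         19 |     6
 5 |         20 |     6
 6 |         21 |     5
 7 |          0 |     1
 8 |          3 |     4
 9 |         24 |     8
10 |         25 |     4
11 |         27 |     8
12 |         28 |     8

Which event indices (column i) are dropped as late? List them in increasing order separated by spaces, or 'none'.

2 7 8

i=0 t=2 v=2: → [0,8); WM=-1
i=1 t=10 v=9: → [8,16),[4,12); WM=7
i=2 t=5 v=2: DROP (t<7-0); WM=7
i=3 t=15 v=6: → [12,20),[8,16); WM=12; [0,8) fires=2 [4,12) fires=9
i=4 t=19 v=6: → [16,24),[12,20); WM=16; [8,16) fires=15
i=5 t=20 v=6: → [20,28),[16,24); WM=17
i=6 t=21 v=5: → [20,28),[16,24); WM=18
i=7 t=0 v=1: DROP (t<18-0); WM=18
i=8 t=3 v=4: DROP (t<18-0); WM=18
i=9 t=24 v=8: → [24,32),[20,28); WM=21; [12,20) fires=12
i=10 t=25 v=4: → [24,32),[20,28); WM=22
i=11 t=27 v=8: → [24,32),[20,28); WM=24; [16,24) fires=17
i=12 t=28 v=8: → [28,36),[24,32); WM=25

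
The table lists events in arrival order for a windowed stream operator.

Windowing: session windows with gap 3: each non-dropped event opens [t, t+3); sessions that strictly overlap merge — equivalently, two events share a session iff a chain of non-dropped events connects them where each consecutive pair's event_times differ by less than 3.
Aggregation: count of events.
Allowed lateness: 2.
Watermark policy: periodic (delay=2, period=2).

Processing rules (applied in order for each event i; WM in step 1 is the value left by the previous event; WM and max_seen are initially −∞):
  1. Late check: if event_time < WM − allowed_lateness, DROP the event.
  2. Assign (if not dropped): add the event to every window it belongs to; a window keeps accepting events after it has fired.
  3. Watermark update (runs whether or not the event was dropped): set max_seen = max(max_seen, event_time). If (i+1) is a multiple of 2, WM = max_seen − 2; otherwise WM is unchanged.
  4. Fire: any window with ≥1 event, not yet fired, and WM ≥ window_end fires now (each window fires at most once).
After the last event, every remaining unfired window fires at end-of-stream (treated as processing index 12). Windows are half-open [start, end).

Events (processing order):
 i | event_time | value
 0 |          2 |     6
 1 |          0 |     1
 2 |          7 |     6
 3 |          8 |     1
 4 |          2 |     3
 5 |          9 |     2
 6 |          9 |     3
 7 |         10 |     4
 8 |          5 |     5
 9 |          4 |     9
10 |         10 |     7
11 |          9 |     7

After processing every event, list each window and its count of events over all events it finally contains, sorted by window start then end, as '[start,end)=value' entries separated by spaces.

[0,5)=2 [7,13)=7

i=0 t=2 v=6: → [2,5); WM=−∞
i=1 t=0 v=1: → [0,5); WM=0
i=2 t=7 v=6: → [7,10); WM=0
i=3 t=8 v=1: → [7,11); WM=6
i=4 t=2 v=3: DROP (t<6-2); WM=6
i=5 t=9 v=2: → [7,12); WM=7
i=6 t=9 v=3: → [7,12); WM=7
i=7 t=10 v=4: → [7,13); WM=8
i=8 t=5 v=5: DROP (t<8-2); WM=8
i=9 t=4 v=9: DROP (t<8-2); WM=8
i=10 t=10 v=7: → [7,13); WM=8
i=11 t=9 v=7: → [7,13); WM=8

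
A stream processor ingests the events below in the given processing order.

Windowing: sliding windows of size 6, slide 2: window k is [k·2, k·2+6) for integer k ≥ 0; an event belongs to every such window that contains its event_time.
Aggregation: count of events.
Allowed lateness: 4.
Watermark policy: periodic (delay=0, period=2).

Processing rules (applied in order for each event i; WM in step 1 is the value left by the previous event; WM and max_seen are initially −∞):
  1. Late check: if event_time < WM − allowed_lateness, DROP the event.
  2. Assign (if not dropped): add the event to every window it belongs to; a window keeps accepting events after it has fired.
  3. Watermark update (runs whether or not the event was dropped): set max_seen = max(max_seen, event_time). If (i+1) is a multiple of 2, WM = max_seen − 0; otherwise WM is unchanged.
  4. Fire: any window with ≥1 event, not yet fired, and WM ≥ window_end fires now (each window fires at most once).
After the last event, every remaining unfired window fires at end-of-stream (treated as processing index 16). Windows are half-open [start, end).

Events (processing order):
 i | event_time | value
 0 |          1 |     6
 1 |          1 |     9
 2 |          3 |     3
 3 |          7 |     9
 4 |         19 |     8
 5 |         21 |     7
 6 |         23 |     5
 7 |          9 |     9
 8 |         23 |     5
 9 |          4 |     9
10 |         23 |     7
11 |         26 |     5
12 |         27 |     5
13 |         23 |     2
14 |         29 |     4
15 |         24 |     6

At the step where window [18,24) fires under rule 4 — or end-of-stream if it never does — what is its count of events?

5

i=0 t=1 v=6: → [0,6); WM=−∞
i=1 t=1 v=9: → [0,6); WM=1
i=2 t=3 v=3: → [2,8),[0,6); WM=1
i=3 t=7 v=9: → [6,12),[4,10),[2,8); WM=7; [0,6) fires=3
i=4 t=19 v=8: → [18,24),[16,22),[14,20); WM=7
i=5 t=21 v=7: → [20,26),[18,24),[16,22); WM=21; [2,8) fires=2 [4,10) fires=1 [6,12) fires=1 [14,20) fires=1
i=6 t=23 v=5: → [22,28),[20,26),[18,24); WM=21
i=7 t=9 v=9: DROP (t<21-4); WM=23; [16,22) fires=2
i=8 t=23 v=5: → [22,28),[20,26),[18,24); WM=23
i=9 t=4 v=9: DROP (t<23-4); WM=23
i=10 t=23 v=7: → [22,28),[20,26),[18,24); WM=23
i=11 t=26 v=5: → [26,32),[24,30),[22,28); WM=26; [18,24) fires=5 [20,26) fires=4
i=12 t=27 v=5: → [26,32),[24,30),[22,28); WM=26
i=13 t=23 v=2: → [22,28),[20,26),[18,24); WM=27
i=14 t=29 v=4: → [28,34),[26,32),[24,30); WM=27
i=15 t=24 v=6: → [24,30),[22,28),[20,26); WM=29; [22,28) fires=7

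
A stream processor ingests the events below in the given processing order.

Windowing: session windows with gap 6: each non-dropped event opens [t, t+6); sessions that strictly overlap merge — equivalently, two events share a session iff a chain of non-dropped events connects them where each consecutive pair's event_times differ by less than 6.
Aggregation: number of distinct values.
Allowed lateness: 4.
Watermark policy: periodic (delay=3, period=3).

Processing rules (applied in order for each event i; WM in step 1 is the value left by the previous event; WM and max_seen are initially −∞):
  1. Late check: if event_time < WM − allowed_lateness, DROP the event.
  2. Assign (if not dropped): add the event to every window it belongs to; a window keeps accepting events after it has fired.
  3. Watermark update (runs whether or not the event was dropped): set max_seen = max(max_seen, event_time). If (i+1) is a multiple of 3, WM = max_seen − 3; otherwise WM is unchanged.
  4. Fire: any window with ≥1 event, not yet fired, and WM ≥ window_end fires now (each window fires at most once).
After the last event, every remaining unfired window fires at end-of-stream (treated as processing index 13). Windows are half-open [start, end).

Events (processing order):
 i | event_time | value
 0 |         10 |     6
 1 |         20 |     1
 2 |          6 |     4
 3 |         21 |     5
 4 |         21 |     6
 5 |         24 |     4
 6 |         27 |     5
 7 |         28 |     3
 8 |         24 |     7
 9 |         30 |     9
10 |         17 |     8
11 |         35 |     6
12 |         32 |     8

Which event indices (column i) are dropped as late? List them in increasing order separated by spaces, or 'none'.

10

i=0 t=10 v=6: → [10,16); WM=−∞
i=1 t=20 v=1: → [20,26); WM=−∞
i=2 t=6 v=4: → [6,16); WM=17
i=3 t=21 v=5: → [20,27); WM=17
i=4 t=21 v=6: → [20,27); WM=17
i=5 t=24 v=4: → [20,30); WM=21
i=6 t=27 v=5: → [20,33); WM=21
i=7 t=28 v=3: → [20,34); WM=21
i=8 t=24 v=7: → [20,34); WM=25
i=9 t=30 v=9: → [20,36); WM=25
i=10 t=17 v=8: DROP (t<25-4); WM=25
i=11 t=35 v=6: → [20,41); WM=32
i=12 t=32 v=8: → [20,41); WM=32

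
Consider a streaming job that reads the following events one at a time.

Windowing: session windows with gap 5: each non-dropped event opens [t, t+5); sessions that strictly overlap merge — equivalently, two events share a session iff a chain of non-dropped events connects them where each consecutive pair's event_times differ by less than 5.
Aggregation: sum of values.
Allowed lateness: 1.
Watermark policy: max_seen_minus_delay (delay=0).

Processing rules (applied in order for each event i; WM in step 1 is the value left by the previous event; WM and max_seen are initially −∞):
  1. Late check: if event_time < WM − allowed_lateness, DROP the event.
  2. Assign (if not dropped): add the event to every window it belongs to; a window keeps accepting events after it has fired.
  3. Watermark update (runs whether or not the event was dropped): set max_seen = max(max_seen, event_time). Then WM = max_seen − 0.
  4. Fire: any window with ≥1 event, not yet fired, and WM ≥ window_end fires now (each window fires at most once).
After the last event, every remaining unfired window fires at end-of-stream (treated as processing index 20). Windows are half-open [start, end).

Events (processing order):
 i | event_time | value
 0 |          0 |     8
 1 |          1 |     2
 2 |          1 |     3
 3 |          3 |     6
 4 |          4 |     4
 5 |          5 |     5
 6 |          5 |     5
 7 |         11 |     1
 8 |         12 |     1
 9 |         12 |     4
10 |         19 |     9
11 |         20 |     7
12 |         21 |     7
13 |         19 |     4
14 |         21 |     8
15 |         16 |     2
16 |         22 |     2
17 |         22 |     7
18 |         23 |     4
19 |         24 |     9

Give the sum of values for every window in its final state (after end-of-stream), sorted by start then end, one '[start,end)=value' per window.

i=0 t=0 v=8: → [0,5); WM=0
i=1 t=1 v=2: → [0,6); WM=1
i=2 t=1 v=3: → [0,6); WM=1
i=3 t=3 v=6: → [0,8); WM=3
i=4 t=4 v=4: → [0,9); WM=4
i=5 t=5 v=5: → [0,10); WM=5
i=6 t=5 v=5: → [0,10); WM=5
i=7 t=11 v=1: → [11,16); WM=11
i=8 t=12 v=1: → [11,17); WM=12
i=9 t=12 v=4: → [11,17); WM=12
i=10 t=19 v=9: → [19,24); WM=19
i=11 t=20 v=7: → [19,25); WM=20
i=12 t=21 v=7: → [19,26); WM=21
i=13 t=19 v=4: DROP (t<21-1); WM=21
i=14 t=21 v=8: → [19,26); WM=21
i=15 t=16 v=2: DROP (t<21-1); WM=21
i=16 t=22 v=2: → [19,27); WM=22
i=17 t=22 v=7: → [19,27); WM=22
i=18 t=23 v=4: → [19,28); WM=23
i=19 t=24 v=9: → [19,29); WM=24

[0,10)=33 [11,17)=6 [19,29)=53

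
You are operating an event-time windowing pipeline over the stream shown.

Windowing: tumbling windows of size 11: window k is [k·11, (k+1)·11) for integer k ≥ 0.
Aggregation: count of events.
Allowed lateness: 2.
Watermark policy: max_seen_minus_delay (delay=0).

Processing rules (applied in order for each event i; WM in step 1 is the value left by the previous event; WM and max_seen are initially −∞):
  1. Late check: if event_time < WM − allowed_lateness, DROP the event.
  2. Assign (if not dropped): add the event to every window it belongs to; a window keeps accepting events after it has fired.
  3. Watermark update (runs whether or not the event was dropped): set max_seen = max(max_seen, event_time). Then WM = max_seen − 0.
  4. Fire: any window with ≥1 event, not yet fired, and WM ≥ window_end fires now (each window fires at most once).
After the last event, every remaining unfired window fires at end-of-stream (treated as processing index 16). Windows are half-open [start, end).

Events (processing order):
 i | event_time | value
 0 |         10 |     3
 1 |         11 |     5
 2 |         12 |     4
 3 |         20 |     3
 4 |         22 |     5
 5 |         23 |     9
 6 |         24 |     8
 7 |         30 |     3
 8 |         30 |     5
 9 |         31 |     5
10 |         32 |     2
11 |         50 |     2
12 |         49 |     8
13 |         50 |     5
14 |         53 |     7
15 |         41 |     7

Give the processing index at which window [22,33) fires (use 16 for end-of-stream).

11

i=0 t=10 v=3: → [0,11); WM=10
i=1 t=11 v=5: → [11,22); WM=11; [0,11) fires=1
i=2 t=12 v=4: → [11,22); WM=12
i=3 t=20 v=3: → [11,22); WM=20
i=4 t=22 v=5: → [22,33); WM=22; [11,22) fires=3
i=5 t=23 v=9: → [22,33); WM=23
i=6 t=24 v=8: → [22,33); WM=24
i=7 t=30 v=3: → [22,33); WM=30
i=8 t=30 v=5: → [22,33); WM=30
i=9 t=31 v=5: → [22,33); WM=31
i=10 t=32 v=2: → [22,33); WM=32
i=11 t=50 v=2: → [44,55); WM=50; [22,33) fires=7
i=12 t=49 v=8: → [44,55); WM=50
i=13 t=50 v=5: → [44,55); WM=50
i=14 t=53 v=7: → [44,55); WM=53
i=15 t=41 v=7: DROP (t<53-2); WM=53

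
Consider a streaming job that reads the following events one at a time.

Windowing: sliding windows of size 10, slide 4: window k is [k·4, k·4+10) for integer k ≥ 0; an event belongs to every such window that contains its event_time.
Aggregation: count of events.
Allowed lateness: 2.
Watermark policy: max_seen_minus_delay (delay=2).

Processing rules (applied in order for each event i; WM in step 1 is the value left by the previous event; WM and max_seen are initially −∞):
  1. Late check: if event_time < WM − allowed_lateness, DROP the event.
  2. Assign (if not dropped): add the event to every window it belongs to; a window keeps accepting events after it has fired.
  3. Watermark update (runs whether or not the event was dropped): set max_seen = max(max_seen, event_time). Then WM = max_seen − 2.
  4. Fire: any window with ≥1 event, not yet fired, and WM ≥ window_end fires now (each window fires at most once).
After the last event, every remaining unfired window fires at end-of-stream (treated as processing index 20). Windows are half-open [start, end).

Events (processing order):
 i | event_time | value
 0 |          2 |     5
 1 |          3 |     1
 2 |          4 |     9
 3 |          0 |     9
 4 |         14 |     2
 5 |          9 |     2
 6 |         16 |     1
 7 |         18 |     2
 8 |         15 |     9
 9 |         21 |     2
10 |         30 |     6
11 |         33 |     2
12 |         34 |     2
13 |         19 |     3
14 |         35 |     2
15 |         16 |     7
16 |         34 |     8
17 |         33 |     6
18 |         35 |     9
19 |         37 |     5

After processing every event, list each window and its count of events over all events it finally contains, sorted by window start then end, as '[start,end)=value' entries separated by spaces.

[0,10)=4 [4,14)=1 [8,18)=3 [12,22)=5 [16,26)=3 [20,30)=1 [24,34)=3 [28,38)=8 [32,42)=7 [36,46)=1

i=0 t=2 v=5: → [0,10); WM=0
i=1 t=3 v=1: → [0,10); WM=1
i=2 t=4 v=9: → [4,14),[0,10); WM=2
i=3 t=0 v=9: → [0,10); WM=2
i=4 t=14 v=2: → [12,22),[8,18); WM=12; [0,10) fires=4
i=5 t=9 v=2: DROP (t<12-2); WM=12
i=6 t=16 v=1: → [16,26),[12,22),[8,18); WM=14; [4,14) fires=1
i=7 t=18 v=2: → [16,26),[12,22); WM=16
i=8 t=15 v=9: → [12,22),[8,18); WM=16
i=9 t=21 v=2: → [20,30),[16,26),[12,22); WM=19; [8,18) fires=3
i=10 t=30 v=6: → [28,38),[24,34); WM=28; [12,22) fires=5 [16,26) fires=3
i=11 t=33 v=2: → [32,42),[28,38),[24,34); WM=31; [20,30) fires=1
i=12 t=34 v=2: → [32,42),[28,38); WM=32
i=13 t=19 v=3: DROP (t<32-2); WM=32
i=14 t=35 v=2: → [32,42),[28,38); WM=33
i=15 t=16 v=7: DROP (t<33-2); WM=33
i=16 t=34 v=8: → [32,42),[28,38); WM=33
i=17 t=33 v=6: → [32,42),[28,38),[24,34); WM=33
i=18 t=35 v=9: → [32,42),[28,38); WM=33
i=19 t=37 v=5: → [36,46),[32,42),[28,38); WM=35; [24,34) fires=3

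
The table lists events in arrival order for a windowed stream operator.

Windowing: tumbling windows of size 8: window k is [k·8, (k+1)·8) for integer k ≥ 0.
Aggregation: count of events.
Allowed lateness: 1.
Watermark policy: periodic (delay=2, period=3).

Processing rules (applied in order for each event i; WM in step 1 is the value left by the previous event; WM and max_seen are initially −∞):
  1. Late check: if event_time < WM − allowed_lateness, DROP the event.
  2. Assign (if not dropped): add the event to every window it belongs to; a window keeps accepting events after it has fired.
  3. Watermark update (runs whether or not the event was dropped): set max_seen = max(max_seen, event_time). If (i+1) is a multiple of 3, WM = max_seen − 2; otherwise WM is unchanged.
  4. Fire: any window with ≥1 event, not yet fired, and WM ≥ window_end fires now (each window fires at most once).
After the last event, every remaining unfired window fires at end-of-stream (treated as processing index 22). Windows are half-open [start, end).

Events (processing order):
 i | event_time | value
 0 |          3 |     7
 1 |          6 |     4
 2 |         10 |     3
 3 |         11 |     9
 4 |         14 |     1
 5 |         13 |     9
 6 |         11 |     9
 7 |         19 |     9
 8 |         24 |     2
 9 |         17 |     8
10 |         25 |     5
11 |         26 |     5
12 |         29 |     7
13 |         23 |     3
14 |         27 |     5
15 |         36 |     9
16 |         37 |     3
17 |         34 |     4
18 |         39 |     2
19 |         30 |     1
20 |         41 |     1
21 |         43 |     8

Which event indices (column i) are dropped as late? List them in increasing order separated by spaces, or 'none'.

9 19

i=0 t=3 v=7: → [0,8); WM=−∞
i=1 t=6 v=4: → [0,8); WM=−∞
i=2 t=10 v=3: → [8,16); WM=8; [0,8) fires=2
i=3 t=11 v=9: → [8,16); WM=8
i=4 t=14 v=1: → [8,16); WM=8
i=5 t=13 v=9: → [8,16); WM=12
i=6 t=11 v=9: → [8,16); WM=12
i=7 t=19 v=9: → [16,24); WM=12
i=8 t=24 v=2: → [24,32); WM=22; [8,16) fires=5
i=9 t=17 v=8: DROP (t<22-1); WM=22
i=10 t=25 v=5: → [24,32); WM=22
i=11 t=26 v=5: → [24,32); WM=24; [16,24) fires=1
i=12 t=29 v=7: → [24,32); WM=24
i=13 t=23 v=3: → [16,24); WM=24
i=14 t=27 v=5: → [24,32); WM=27
i=15 t=36 v=9: → [32,40); WM=27
i=16 t=37 v=3: → [32,40); WM=27
i=17 t=34 v=4: → [32,40); WM=35; [24,32) fires=5
i=18 t=39 v=2: → [32,40); WM=35
i=19 t=30 v=1: DROP (t<35-1); WM=35
i=20 t=41 v=1: → [40,48); WM=39
i=21 t=43 v=8: → [40,48); WM=39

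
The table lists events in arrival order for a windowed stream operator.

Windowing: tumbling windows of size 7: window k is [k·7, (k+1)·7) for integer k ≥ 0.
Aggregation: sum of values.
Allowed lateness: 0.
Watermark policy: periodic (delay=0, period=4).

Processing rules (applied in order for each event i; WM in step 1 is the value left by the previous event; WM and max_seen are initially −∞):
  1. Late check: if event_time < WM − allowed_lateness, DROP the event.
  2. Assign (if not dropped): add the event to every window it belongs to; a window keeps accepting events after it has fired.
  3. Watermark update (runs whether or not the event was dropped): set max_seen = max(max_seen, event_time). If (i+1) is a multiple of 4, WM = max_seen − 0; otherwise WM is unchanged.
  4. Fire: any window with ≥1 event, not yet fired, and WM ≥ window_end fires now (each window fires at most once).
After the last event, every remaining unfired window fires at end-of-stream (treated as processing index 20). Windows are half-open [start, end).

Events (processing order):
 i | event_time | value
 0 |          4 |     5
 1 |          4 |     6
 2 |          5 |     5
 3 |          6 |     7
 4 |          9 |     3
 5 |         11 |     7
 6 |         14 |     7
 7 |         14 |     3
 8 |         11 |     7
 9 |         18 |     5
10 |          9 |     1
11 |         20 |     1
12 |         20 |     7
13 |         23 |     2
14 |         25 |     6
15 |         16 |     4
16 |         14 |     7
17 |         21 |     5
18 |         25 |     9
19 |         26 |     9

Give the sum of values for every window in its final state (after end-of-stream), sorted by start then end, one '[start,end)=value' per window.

[0,7)=23 [7,14)=10 [14,21)=23 [21,28)=26

i=0 t=4 v=5: → [0,7); WM=−∞
i=1 t=4 v=6: → [0,7); WM=−∞
i=2 t=5 v=5: → [0,7); WM=−∞
i=3 t=6 v=7: → [0,7); WM=6
i=4 t=9 v=3: → [7,14); WM=6
i=5 t=11 v=7: → [7,14); WM=6
i=6 t=14 v=7: → [14,21); WM=6
i=7 t=14 v=3: → [14,21); WM=14; [0,7) fires=23 [7,14) fires=10
i=8 t=11 v=7: DROP (t<14-0); WM=14
i=9 t=18 v=5: → [14,21); WM=14
i=10 t=9 v=1: DROP (t<14-0); WM=14
i=11 t=20 v=1: → [14,21); WM=20
i=12 t=20 v=7: → [14,21); WM=20
i=13 t=23 v=2: → [21,28); WM=20
i=14 t=25 v=6: → [21,28); WM=20
i=15 t=16 v=4: DROP (t<20-0); WM=25; [14,21) fires=23
i=16 t=14 v=7: DROP (t<25-0); WM=25
i=17 t=21 v=5: DROP (t<25-0); WM=25
i=18 t=25 v=9: → [21,28); WM=25
i=19 t=26 v=9: → [21,28); WM=26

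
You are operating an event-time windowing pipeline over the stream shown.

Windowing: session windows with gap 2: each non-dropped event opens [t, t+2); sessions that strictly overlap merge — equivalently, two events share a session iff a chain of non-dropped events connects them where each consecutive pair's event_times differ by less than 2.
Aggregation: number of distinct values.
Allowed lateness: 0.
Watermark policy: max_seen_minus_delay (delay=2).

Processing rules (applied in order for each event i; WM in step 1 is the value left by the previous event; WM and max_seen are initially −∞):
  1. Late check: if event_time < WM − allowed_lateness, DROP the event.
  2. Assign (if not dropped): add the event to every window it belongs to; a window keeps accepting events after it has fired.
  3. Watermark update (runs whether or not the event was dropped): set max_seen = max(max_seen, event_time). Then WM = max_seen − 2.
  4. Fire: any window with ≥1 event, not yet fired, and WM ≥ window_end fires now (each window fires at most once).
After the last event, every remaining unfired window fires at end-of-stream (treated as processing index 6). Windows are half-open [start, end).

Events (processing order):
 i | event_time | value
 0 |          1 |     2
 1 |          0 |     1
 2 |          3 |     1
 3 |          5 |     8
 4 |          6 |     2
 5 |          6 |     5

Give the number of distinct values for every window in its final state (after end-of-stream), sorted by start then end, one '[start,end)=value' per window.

i=0 t=1 v=2: → [1,3); WM=-1
i=1 t=0 v=1: → [0,3); WM=-1
i=2 t=3 v=1: → [3,5); WM=1
i=3 t=5 v=8: → [5,7); WM=3
i=4 t=6 v=2: → [5,8); WM=4
i=5 t=6 v=5: → [5,8); WM=4

[0,3)=2 [3,5)=1 [5,8)=3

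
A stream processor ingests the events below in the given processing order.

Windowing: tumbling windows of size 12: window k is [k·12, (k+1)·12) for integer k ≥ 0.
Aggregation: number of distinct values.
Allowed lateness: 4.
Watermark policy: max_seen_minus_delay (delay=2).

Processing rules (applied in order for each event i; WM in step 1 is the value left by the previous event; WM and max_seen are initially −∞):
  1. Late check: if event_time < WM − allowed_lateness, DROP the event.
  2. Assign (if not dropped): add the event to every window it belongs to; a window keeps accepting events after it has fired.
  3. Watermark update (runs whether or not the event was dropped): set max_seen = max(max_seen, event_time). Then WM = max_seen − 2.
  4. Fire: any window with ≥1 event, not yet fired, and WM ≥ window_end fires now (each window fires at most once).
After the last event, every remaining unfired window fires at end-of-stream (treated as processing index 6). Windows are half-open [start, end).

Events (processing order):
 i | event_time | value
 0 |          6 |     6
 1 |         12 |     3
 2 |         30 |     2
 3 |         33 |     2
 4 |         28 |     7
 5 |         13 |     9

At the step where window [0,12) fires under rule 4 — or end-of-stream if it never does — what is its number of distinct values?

1

i=0 t=6 v=6: → [0,12); WM=4
i=1 t=12 v=3: → [12,24); WM=10
i=2 t=30 v=2: → [24,36); WM=28; [0,12) fires=1 [12,24) fires=1
i=3 t=33 v=2: → [24,36); WM=31
i=4 t=28 v=7: → [24,36); WM=31
i=5 t=13 v=9: DROP (t<31-4); WM=31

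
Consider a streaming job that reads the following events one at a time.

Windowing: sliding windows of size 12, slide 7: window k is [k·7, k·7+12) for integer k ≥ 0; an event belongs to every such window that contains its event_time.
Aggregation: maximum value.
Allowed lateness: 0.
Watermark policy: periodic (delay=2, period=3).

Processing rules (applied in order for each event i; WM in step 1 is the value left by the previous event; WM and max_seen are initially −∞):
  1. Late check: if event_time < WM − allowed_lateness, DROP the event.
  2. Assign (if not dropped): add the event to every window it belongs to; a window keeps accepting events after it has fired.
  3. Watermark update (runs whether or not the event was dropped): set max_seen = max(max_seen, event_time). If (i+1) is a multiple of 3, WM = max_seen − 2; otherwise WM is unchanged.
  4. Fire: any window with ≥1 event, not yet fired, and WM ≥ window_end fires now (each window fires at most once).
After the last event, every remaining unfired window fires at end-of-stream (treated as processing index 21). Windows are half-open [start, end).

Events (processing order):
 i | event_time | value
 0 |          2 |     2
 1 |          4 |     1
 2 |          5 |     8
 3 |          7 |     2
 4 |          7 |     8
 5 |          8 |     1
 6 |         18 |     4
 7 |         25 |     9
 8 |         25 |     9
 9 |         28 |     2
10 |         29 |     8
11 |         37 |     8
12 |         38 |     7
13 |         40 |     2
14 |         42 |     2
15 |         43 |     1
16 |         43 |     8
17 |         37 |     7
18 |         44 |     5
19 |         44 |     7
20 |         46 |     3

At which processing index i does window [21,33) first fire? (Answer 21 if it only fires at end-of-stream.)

i=0 t=2 v=2: → [0,12); WM=−∞
i=1 t=4 v=1: → [0,12); WM=−∞
i=2 t=5 v=8: → [0,12); WM=3
i=3 t=7 v=2: → [7,19),[0,12); WM=3
i=4 t=7 v=8: → [7,19),[0,12); WM=3
i=5 t=8 v=1: → [7,19),[0,12); WM=6
i=6 t=18 v=4: → [14,26),[7,19); WM=6
i=7 t=25 v=9: → [21,33),[14,26); WM=6
i=8 t=25 v=9: → [21,33),[14,26); WM=23; [0,12) fires=8 [7,19) fires=8
i=9 t=28 v=2: → [28,40),[21,33); WM=23
i=10 t=29 v=8: → [28,40),[21,33); WM=23
i=11 t=37 v=8: → [35,47),[28,40); WM=35; [14,26) fires=9 [21,33) fires=9
i=12 t=38 v=7: → [35,47),[28,40); WM=35
i=13 t=40 v=2: → [35,47); WM=35
i=14 t=42 v=2: → [42,54),[35,47); WM=40; [28,40) fires=8
i=15 t=43 v=1: → [42,54),[35,47); WM=40
i=16 t=43 v=8: → [42,54),[35,47); WM=40
i=17 t=37 v=7: DROP (t<40-0); WM=41
i=18 t=44 v=5: → [42,54),[35,47); WM=41
i=19 t=44 v=7: → [42,54),[35,47); WM=41
i=20 t=46 v=3: → [42,54),[35,47); WM=44

11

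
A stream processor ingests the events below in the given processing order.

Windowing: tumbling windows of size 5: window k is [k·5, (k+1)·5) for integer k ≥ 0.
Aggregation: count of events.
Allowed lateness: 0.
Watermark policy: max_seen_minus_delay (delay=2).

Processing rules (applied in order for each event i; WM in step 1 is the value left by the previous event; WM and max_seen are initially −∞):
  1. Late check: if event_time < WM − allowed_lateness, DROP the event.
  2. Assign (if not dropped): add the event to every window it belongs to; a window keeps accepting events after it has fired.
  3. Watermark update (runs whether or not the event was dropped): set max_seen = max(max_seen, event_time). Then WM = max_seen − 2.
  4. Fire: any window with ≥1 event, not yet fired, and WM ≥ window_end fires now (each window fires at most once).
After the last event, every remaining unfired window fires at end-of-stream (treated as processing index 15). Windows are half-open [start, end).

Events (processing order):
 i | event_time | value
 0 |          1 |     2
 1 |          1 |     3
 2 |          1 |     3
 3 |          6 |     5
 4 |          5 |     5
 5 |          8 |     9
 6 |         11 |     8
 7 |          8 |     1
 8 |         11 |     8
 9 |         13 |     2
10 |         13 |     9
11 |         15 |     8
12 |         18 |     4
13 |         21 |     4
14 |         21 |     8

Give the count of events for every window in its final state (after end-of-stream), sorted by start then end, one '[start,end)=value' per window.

i=0 t=1 v=2: → [0,5); WM=-1
i=1 t=1 v=3: → [0,5); WM=-1
i=2 t=1 v=3: → [0,5); WM=-1
i=3 t=6 v=5: → [5,10); WM=4
i=4 t=5 v=5: → [5,10); WM=4
i=5 t=8 v=9: → [5,10); WM=6; [0,5) fires=3
i=6 t=11 v=8: → [10,15); WM=9
i=7 t=8 v=1: DROP (t<9-0); WM=9
i=8 t=11 v=8: → [10,15); WM=9
i=9 t=13 v=2: → [10,15); WM=11; [5,10) fires=3
i=10 t=13 v=9: → [10,15); WM=11
i=11 t=15 v=8: → [15,20); WM=13
i=12 t=18 v=4: → [15,20); WM=16; [10,15) fires=4
i=13 t=21 v=4: → [20,25); WM=19
i=14 t=21 v=8: → [20,25); WM=19

[0,5)=3 [5,10)=3 [10,15)=4 [15,20)=2 [20,25)=2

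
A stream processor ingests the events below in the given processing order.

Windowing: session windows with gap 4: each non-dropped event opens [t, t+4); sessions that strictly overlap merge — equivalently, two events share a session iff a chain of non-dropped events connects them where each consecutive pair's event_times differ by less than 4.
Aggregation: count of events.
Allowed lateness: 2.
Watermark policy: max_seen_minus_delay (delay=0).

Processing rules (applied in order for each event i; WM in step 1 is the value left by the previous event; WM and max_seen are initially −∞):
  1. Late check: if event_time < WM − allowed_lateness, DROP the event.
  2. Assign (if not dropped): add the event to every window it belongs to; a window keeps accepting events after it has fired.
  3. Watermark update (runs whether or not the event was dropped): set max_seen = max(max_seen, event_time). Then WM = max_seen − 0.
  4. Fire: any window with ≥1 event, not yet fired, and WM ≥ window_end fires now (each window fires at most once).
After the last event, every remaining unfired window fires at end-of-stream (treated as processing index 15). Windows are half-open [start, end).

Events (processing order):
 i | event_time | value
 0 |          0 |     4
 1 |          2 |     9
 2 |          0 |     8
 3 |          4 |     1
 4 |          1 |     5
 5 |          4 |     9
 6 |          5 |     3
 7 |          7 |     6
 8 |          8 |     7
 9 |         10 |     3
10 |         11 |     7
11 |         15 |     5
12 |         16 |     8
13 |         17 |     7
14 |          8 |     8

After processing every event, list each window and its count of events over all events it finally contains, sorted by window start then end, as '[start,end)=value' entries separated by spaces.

i=0 t=0 v=4: → [0,4); WM=0
i=1 t=2 v=9: → [0,6); WM=2
i=2 t=0 v=8: → [0,6); WM=2
i=3 t=4 v=1: → [0,8); WM=4
i=4 t=1 v=5: DROP (t<4-2); WM=4
i=5 t=4 v=9: → [0,8); WM=4
i=6 t=5 v=3: → [0,9); WM=5
i=7 t=7 v=6: → [0,11); WM=7
i=8 t=8 v=7: → [0,12); WM=8
i=9 t=10 v=3: → [0,14); WM=10
i=10 t=11 v=7: → [0,15); WM=11
i=11 t=15 v=5: → [15,19); WM=15
i=12 t=16 v=8: → [15,20); WM=16
i=13 t=17 v=7: → [15,21); WM=17
i=14 t=8 v=8: DROP (t<17-2); WM=17

[0,15)=10 [15,21)=3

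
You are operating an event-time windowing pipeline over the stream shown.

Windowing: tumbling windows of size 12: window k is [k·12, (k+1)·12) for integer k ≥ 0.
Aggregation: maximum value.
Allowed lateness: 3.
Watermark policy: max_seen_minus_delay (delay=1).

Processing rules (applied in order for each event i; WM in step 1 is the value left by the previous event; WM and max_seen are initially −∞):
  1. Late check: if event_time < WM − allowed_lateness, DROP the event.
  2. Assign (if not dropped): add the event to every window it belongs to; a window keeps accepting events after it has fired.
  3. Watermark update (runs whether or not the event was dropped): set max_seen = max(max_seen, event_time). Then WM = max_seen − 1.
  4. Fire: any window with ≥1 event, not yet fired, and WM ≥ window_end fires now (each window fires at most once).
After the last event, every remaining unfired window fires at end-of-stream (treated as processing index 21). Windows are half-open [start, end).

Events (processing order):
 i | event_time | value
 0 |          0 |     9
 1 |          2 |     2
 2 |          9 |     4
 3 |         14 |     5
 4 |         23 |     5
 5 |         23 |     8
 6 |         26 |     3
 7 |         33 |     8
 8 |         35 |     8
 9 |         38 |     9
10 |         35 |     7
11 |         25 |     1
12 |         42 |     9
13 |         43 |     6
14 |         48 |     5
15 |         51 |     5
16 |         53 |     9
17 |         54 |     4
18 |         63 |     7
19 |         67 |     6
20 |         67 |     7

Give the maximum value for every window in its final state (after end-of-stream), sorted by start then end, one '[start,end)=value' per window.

i=0 t=0 v=9: → [0,12); WM=-1
i=1 t=2 v=2: → [0,12); WM=1
i=2 t=9 v=4: → [0,12); WM=8
i=3 t=14 v=5: → [12,24); WM=13; [0,12) fires=9
i=4 t=23 v=5: → [12,24); WM=22
i=5 t=23 v=8: → [12,24); WM=22
i=6 t=26 v=3: → [24,36); WM=25; [12,24) fires=8
i=7 t=33 v=8: → [24,36); WM=32
i=8 t=35 v=8: → [24,36); WM=34
i=9 t=38 v=9: → [36,48); WM=37; [24,36) fires=8
i=10 t=35 v=7: → [24,36); WM=37
i=11 t=25 v=1: DROP (t<37-3); WM=37
i=12 t=42 v=9: → [36,48); WM=41
i=13 t=43 v=6: → [36,48); WM=42
i=14 t=48 v=5: → [48,60); WM=47
i=15 t=51 v=5: → [48,60); WM=50; [36,48) fires=9
i=16 t=53 v=9: → [48,60); WM=52
i=17 t=54 v=4: → [48,60); WM=53
i=18 t=63 v=7: → [60,72); WM=62; [48,60) fires=9
i=19 t=67 v=6: → [60,72); WM=66
i=20 t=67 v=7: → [60,72); WM=66

[0,12)=9 [12,24)=8 [24,36)=8 [36,48)=9 [48,60)=9 [60,72)=7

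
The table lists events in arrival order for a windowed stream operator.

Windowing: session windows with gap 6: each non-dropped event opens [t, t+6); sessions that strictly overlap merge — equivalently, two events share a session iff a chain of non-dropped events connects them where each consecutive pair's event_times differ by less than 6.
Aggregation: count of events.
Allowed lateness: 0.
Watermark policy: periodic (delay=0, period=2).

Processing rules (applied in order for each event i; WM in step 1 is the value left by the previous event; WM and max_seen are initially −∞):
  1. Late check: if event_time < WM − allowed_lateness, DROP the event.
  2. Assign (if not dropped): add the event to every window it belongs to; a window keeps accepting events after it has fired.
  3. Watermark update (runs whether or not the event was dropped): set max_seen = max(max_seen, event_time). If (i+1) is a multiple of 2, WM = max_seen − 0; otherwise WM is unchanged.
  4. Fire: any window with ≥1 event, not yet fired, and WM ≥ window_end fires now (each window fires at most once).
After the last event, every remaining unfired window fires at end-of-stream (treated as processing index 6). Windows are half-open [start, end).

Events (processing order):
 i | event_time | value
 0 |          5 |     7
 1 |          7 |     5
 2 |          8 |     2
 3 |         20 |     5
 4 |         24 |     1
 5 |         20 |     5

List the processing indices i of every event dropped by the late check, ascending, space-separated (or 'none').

none

i=0 t=5 v=7: → [5,11); WM=−∞
i=1 t=7 v=5: → [5,13); WM=7
i=2 t=8 v=2: → [5,14); WM=7
i=3 t=20 v=5: → [20,26); WM=20
i=4 t=24 v=1: → [20,30); WM=20
i=5 t=20 v=5: → [20,30); WM=24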